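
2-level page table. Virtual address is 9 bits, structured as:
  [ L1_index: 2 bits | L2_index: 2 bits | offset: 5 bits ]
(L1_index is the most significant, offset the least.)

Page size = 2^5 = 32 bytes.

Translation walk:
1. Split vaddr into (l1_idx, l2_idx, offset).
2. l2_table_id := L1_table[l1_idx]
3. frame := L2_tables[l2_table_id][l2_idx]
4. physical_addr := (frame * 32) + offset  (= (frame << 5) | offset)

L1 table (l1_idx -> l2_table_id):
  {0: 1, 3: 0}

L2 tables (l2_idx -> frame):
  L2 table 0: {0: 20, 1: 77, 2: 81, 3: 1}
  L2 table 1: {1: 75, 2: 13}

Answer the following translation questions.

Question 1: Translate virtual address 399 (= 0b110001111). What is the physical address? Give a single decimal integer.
vaddr = 399 = 0b110001111
Split: l1_idx=3, l2_idx=0, offset=15
L1[3] = 0
L2[0][0] = 20
paddr = 20 * 32 + 15 = 655

Answer: 655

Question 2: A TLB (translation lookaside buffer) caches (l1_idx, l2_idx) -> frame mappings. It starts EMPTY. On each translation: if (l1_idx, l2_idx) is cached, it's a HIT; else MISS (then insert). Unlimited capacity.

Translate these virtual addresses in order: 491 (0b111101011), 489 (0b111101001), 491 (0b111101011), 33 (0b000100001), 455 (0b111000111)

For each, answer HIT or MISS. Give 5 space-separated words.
vaddr=491: (3,3) not in TLB -> MISS, insert
vaddr=489: (3,3) in TLB -> HIT
vaddr=491: (3,3) in TLB -> HIT
vaddr=33: (0,1) not in TLB -> MISS, insert
vaddr=455: (3,2) not in TLB -> MISS, insert

Answer: MISS HIT HIT MISS MISS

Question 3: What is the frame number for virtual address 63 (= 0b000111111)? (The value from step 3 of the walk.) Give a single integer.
vaddr = 63: l1_idx=0, l2_idx=1
L1[0] = 1; L2[1][1] = 75

Answer: 75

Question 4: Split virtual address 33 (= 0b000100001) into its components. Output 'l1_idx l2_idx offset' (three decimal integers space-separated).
Answer: 0 1 1

Derivation:
vaddr = 33 = 0b000100001
  top 2 bits -> l1_idx = 0
  next 2 bits -> l2_idx = 1
  bottom 5 bits -> offset = 1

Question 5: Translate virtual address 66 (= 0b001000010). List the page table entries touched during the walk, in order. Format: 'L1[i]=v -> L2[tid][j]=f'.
Answer: L1[0]=1 -> L2[1][2]=13

Derivation:
vaddr = 66 = 0b001000010
Split: l1_idx=0, l2_idx=2, offset=2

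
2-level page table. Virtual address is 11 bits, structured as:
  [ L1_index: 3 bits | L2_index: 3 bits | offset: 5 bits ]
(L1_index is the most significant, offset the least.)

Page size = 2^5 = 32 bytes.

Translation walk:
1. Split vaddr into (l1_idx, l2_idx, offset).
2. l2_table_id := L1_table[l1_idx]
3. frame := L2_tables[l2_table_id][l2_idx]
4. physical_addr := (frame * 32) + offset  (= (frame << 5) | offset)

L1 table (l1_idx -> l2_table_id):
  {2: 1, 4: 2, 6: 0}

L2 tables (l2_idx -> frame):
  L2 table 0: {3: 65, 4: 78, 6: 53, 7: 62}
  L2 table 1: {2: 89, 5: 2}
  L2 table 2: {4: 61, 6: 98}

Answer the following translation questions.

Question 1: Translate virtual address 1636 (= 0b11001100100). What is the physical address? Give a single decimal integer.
vaddr = 1636 = 0b11001100100
Split: l1_idx=6, l2_idx=3, offset=4
L1[6] = 0
L2[0][3] = 65
paddr = 65 * 32 + 4 = 2084

Answer: 2084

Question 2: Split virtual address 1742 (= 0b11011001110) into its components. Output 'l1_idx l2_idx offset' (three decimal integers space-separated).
vaddr = 1742 = 0b11011001110
  top 3 bits -> l1_idx = 6
  next 3 bits -> l2_idx = 6
  bottom 5 bits -> offset = 14

Answer: 6 6 14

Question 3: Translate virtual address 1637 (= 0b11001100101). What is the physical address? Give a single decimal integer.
Answer: 2085

Derivation:
vaddr = 1637 = 0b11001100101
Split: l1_idx=6, l2_idx=3, offset=5
L1[6] = 0
L2[0][3] = 65
paddr = 65 * 32 + 5 = 2085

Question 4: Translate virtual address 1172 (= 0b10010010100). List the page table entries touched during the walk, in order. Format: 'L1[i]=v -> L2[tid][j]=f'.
vaddr = 1172 = 0b10010010100
Split: l1_idx=4, l2_idx=4, offset=20

Answer: L1[4]=2 -> L2[2][4]=61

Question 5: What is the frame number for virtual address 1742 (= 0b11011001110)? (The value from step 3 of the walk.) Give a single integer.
Answer: 53

Derivation:
vaddr = 1742: l1_idx=6, l2_idx=6
L1[6] = 0; L2[0][6] = 53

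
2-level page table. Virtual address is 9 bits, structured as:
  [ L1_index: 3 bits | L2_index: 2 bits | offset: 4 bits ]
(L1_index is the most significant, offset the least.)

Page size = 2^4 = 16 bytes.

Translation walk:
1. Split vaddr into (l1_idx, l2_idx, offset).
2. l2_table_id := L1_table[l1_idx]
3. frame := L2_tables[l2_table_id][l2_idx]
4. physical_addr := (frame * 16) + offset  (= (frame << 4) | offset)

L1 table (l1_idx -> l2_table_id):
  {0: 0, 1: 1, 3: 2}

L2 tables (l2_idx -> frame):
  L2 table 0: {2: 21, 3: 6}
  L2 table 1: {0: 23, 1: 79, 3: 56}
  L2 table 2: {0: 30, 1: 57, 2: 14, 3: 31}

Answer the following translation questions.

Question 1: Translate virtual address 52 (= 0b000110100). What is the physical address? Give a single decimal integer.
Answer: 100

Derivation:
vaddr = 52 = 0b000110100
Split: l1_idx=0, l2_idx=3, offset=4
L1[0] = 0
L2[0][3] = 6
paddr = 6 * 16 + 4 = 100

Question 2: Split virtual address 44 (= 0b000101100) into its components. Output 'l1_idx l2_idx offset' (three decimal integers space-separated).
vaddr = 44 = 0b000101100
  top 3 bits -> l1_idx = 0
  next 2 bits -> l2_idx = 2
  bottom 4 bits -> offset = 12

Answer: 0 2 12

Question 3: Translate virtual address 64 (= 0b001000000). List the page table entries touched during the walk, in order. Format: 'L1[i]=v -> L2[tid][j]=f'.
Answer: L1[1]=1 -> L2[1][0]=23

Derivation:
vaddr = 64 = 0b001000000
Split: l1_idx=1, l2_idx=0, offset=0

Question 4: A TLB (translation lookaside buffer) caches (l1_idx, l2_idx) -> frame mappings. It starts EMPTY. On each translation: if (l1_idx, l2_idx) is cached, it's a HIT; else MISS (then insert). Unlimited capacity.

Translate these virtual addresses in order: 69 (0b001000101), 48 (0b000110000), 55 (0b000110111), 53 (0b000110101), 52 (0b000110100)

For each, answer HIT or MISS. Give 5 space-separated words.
Answer: MISS MISS HIT HIT HIT

Derivation:
vaddr=69: (1,0) not in TLB -> MISS, insert
vaddr=48: (0,3) not in TLB -> MISS, insert
vaddr=55: (0,3) in TLB -> HIT
vaddr=53: (0,3) in TLB -> HIT
vaddr=52: (0,3) in TLB -> HIT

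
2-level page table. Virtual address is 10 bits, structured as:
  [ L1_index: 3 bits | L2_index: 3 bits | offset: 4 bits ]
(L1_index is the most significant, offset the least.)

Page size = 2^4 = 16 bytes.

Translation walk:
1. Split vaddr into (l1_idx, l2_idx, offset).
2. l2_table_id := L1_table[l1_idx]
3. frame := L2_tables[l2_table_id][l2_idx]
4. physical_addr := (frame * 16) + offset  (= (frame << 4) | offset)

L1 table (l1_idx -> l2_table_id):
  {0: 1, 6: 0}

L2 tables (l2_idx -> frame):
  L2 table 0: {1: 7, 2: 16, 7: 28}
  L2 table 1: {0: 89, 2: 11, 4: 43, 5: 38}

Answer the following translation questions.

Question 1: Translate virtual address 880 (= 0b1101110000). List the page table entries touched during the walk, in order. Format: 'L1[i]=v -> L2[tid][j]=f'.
vaddr = 880 = 0b1101110000
Split: l1_idx=6, l2_idx=7, offset=0

Answer: L1[6]=0 -> L2[0][7]=28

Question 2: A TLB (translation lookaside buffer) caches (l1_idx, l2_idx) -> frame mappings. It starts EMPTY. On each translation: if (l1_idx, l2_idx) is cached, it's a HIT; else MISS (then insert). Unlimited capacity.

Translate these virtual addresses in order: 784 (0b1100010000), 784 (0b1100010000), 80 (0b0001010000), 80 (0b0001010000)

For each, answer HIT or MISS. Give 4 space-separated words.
Answer: MISS HIT MISS HIT

Derivation:
vaddr=784: (6,1) not in TLB -> MISS, insert
vaddr=784: (6,1) in TLB -> HIT
vaddr=80: (0,5) not in TLB -> MISS, insert
vaddr=80: (0,5) in TLB -> HIT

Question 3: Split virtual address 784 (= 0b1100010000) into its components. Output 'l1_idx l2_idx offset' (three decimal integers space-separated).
vaddr = 784 = 0b1100010000
  top 3 bits -> l1_idx = 6
  next 3 bits -> l2_idx = 1
  bottom 4 bits -> offset = 0

Answer: 6 1 0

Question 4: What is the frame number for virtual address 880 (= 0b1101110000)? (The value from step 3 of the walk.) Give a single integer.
Answer: 28

Derivation:
vaddr = 880: l1_idx=6, l2_idx=7
L1[6] = 0; L2[0][7] = 28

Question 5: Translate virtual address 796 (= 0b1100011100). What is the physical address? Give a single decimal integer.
Answer: 124

Derivation:
vaddr = 796 = 0b1100011100
Split: l1_idx=6, l2_idx=1, offset=12
L1[6] = 0
L2[0][1] = 7
paddr = 7 * 16 + 12 = 124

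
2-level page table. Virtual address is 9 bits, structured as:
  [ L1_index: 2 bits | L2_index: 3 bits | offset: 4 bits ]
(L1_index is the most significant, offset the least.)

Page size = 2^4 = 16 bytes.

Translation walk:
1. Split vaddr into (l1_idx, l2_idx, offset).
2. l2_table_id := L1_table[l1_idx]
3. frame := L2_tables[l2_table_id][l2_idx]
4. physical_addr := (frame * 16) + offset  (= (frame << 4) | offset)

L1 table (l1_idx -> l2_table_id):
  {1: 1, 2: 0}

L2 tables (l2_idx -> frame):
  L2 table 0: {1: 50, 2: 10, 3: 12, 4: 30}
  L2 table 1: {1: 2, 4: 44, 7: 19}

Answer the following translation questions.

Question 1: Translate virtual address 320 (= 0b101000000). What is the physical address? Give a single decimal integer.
Answer: 480

Derivation:
vaddr = 320 = 0b101000000
Split: l1_idx=2, l2_idx=4, offset=0
L1[2] = 0
L2[0][4] = 30
paddr = 30 * 16 + 0 = 480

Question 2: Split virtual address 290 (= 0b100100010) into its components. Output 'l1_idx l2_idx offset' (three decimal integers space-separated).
Answer: 2 2 2

Derivation:
vaddr = 290 = 0b100100010
  top 2 bits -> l1_idx = 2
  next 3 bits -> l2_idx = 2
  bottom 4 bits -> offset = 2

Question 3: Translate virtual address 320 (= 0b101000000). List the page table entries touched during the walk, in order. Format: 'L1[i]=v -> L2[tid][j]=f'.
Answer: L1[2]=0 -> L2[0][4]=30

Derivation:
vaddr = 320 = 0b101000000
Split: l1_idx=2, l2_idx=4, offset=0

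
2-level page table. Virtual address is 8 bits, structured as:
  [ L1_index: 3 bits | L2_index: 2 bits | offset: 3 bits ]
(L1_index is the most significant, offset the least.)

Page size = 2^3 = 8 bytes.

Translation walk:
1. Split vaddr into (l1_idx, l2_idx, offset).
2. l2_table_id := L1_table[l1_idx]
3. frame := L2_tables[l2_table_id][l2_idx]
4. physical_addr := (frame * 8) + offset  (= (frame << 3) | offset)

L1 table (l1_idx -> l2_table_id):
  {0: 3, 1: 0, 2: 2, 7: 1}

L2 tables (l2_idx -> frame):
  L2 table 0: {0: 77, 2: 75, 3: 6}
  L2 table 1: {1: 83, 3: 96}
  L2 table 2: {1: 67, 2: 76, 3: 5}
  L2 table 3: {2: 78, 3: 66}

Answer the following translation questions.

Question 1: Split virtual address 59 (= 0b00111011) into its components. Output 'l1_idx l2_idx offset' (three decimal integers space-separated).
Answer: 1 3 3

Derivation:
vaddr = 59 = 0b00111011
  top 3 bits -> l1_idx = 1
  next 2 bits -> l2_idx = 3
  bottom 3 bits -> offset = 3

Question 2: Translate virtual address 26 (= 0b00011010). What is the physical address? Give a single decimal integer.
vaddr = 26 = 0b00011010
Split: l1_idx=0, l2_idx=3, offset=2
L1[0] = 3
L2[3][3] = 66
paddr = 66 * 8 + 2 = 530

Answer: 530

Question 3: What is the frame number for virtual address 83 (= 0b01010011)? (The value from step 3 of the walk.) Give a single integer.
Answer: 76

Derivation:
vaddr = 83: l1_idx=2, l2_idx=2
L1[2] = 2; L2[2][2] = 76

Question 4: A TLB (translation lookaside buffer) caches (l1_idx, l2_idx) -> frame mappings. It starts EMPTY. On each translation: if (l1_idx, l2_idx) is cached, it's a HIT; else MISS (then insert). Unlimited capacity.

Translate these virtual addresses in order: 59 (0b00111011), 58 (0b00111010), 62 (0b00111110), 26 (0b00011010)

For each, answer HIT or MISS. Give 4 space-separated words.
vaddr=59: (1,3) not in TLB -> MISS, insert
vaddr=58: (1,3) in TLB -> HIT
vaddr=62: (1,3) in TLB -> HIT
vaddr=26: (0,3) not in TLB -> MISS, insert

Answer: MISS HIT HIT MISS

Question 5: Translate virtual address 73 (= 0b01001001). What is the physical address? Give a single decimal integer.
Answer: 537

Derivation:
vaddr = 73 = 0b01001001
Split: l1_idx=2, l2_idx=1, offset=1
L1[2] = 2
L2[2][1] = 67
paddr = 67 * 8 + 1 = 537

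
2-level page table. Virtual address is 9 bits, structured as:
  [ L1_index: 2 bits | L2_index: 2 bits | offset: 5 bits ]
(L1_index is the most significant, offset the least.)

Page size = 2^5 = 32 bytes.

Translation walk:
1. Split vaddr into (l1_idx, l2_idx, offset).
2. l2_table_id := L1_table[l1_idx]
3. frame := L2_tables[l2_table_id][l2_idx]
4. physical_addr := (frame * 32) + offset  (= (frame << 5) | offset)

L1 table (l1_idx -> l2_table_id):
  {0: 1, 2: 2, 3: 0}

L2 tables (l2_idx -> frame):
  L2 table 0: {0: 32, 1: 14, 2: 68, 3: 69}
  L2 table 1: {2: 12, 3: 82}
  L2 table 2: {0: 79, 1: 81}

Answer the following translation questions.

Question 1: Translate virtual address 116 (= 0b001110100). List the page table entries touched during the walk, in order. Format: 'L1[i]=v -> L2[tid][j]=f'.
Answer: L1[0]=1 -> L2[1][3]=82

Derivation:
vaddr = 116 = 0b001110100
Split: l1_idx=0, l2_idx=3, offset=20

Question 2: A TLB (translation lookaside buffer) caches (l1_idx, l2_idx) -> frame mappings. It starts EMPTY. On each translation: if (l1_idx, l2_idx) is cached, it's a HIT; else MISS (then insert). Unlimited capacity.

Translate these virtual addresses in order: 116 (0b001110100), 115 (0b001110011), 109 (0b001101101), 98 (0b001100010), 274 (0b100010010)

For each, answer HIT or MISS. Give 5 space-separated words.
vaddr=116: (0,3) not in TLB -> MISS, insert
vaddr=115: (0,3) in TLB -> HIT
vaddr=109: (0,3) in TLB -> HIT
vaddr=98: (0,3) in TLB -> HIT
vaddr=274: (2,0) not in TLB -> MISS, insert

Answer: MISS HIT HIT HIT MISS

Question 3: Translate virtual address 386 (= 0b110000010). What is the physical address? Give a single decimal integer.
vaddr = 386 = 0b110000010
Split: l1_idx=3, l2_idx=0, offset=2
L1[3] = 0
L2[0][0] = 32
paddr = 32 * 32 + 2 = 1026

Answer: 1026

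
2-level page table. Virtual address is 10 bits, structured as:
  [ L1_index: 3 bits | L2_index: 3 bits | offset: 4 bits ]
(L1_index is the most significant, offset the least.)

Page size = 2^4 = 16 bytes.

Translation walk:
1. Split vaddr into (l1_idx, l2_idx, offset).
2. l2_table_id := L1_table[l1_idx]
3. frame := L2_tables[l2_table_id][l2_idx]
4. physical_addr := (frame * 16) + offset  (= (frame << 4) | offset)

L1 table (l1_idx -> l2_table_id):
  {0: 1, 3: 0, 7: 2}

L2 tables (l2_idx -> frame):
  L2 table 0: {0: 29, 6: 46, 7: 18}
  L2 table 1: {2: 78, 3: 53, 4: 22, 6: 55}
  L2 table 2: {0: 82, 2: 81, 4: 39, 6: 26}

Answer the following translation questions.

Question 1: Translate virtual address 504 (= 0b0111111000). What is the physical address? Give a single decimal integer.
Answer: 296

Derivation:
vaddr = 504 = 0b0111111000
Split: l1_idx=3, l2_idx=7, offset=8
L1[3] = 0
L2[0][7] = 18
paddr = 18 * 16 + 8 = 296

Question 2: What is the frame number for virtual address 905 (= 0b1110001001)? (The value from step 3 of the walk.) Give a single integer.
vaddr = 905: l1_idx=7, l2_idx=0
L1[7] = 2; L2[2][0] = 82

Answer: 82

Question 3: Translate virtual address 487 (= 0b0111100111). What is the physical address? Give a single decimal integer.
Answer: 743

Derivation:
vaddr = 487 = 0b0111100111
Split: l1_idx=3, l2_idx=6, offset=7
L1[3] = 0
L2[0][6] = 46
paddr = 46 * 16 + 7 = 743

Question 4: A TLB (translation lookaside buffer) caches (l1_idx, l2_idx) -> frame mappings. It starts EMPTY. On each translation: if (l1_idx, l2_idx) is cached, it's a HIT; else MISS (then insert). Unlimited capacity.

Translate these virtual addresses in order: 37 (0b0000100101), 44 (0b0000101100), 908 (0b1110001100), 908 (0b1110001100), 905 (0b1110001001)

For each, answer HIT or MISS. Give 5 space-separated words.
Answer: MISS HIT MISS HIT HIT

Derivation:
vaddr=37: (0,2) not in TLB -> MISS, insert
vaddr=44: (0,2) in TLB -> HIT
vaddr=908: (7,0) not in TLB -> MISS, insert
vaddr=908: (7,0) in TLB -> HIT
vaddr=905: (7,0) in TLB -> HIT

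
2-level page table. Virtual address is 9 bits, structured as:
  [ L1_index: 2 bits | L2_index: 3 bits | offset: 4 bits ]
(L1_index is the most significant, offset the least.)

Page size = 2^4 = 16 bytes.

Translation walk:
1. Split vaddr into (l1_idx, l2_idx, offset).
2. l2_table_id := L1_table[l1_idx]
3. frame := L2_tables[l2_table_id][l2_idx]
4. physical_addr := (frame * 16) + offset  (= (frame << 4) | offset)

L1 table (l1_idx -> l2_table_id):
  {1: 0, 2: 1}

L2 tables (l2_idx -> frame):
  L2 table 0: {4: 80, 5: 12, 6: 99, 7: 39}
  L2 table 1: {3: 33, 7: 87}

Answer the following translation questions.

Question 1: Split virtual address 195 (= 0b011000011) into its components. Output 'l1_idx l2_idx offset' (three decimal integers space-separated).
vaddr = 195 = 0b011000011
  top 2 bits -> l1_idx = 1
  next 3 bits -> l2_idx = 4
  bottom 4 bits -> offset = 3

Answer: 1 4 3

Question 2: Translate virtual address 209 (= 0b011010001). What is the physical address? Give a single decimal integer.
vaddr = 209 = 0b011010001
Split: l1_idx=1, l2_idx=5, offset=1
L1[1] = 0
L2[0][5] = 12
paddr = 12 * 16 + 1 = 193

Answer: 193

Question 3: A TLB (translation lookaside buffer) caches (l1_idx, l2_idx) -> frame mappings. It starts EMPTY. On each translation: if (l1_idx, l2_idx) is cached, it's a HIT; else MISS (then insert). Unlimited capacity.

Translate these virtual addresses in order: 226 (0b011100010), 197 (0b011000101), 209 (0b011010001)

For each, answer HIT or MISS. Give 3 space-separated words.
Answer: MISS MISS MISS

Derivation:
vaddr=226: (1,6) not in TLB -> MISS, insert
vaddr=197: (1,4) not in TLB -> MISS, insert
vaddr=209: (1,5) not in TLB -> MISS, insert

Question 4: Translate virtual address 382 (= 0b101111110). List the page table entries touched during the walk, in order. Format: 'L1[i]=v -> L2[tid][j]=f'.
Answer: L1[2]=1 -> L2[1][7]=87

Derivation:
vaddr = 382 = 0b101111110
Split: l1_idx=2, l2_idx=7, offset=14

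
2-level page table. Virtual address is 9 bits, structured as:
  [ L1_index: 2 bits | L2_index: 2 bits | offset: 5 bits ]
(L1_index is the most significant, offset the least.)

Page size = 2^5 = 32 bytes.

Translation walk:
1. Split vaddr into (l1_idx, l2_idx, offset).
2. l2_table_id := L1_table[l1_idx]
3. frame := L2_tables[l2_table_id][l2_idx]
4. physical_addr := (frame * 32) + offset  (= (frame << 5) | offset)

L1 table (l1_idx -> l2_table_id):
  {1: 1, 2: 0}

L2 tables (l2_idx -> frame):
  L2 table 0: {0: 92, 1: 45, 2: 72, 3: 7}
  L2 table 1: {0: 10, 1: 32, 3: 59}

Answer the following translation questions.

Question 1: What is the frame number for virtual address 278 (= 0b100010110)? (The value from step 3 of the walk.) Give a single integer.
vaddr = 278: l1_idx=2, l2_idx=0
L1[2] = 0; L2[0][0] = 92

Answer: 92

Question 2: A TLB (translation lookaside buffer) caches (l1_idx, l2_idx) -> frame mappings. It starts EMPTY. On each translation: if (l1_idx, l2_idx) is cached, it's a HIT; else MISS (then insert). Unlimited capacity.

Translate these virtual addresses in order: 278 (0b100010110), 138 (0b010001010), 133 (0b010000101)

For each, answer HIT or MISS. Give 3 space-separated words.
Answer: MISS MISS HIT

Derivation:
vaddr=278: (2,0) not in TLB -> MISS, insert
vaddr=138: (1,0) not in TLB -> MISS, insert
vaddr=133: (1,0) in TLB -> HIT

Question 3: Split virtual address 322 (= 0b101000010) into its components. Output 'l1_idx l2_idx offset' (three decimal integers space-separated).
vaddr = 322 = 0b101000010
  top 2 bits -> l1_idx = 2
  next 2 bits -> l2_idx = 2
  bottom 5 bits -> offset = 2

Answer: 2 2 2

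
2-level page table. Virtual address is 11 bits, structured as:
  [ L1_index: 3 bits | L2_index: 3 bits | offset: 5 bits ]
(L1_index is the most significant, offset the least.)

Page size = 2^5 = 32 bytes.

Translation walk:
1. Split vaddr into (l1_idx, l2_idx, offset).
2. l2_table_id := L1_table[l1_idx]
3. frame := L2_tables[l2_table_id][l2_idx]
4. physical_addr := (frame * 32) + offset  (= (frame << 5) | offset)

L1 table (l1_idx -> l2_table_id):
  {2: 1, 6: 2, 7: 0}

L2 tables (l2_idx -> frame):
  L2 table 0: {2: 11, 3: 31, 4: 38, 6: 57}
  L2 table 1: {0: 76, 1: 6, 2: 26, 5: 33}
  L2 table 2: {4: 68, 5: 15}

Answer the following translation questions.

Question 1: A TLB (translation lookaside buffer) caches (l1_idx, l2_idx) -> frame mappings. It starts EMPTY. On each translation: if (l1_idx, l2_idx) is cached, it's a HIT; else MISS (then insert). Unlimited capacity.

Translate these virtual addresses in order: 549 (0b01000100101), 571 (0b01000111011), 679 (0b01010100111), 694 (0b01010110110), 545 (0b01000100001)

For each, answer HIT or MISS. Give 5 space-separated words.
Answer: MISS HIT MISS HIT HIT

Derivation:
vaddr=549: (2,1) not in TLB -> MISS, insert
vaddr=571: (2,1) in TLB -> HIT
vaddr=679: (2,5) not in TLB -> MISS, insert
vaddr=694: (2,5) in TLB -> HIT
vaddr=545: (2,1) in TLB -> HIT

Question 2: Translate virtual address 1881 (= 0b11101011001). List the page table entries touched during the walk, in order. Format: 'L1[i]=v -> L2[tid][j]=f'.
vaddr = 1881 = 0b11101011001
Split: l1_idx=7, l2_idx=2, offset=25

Answer: L1[7]=0 -> L2[0][2]=11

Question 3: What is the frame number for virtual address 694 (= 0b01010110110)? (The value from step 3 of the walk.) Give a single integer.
Answer: 33

Derivation:
vaddr = 694: l1_idx=2, l2_idx=5
L1[2] = 1; L2[1][5] = 33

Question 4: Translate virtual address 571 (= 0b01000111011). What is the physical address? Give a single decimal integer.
vaddr = 571 = 0b01000111011
Split: l1_idx=2, l2_idx=1, offset=27
L1[2] = 1
L2[1][1] = 6
paddr = 6 * 32 + 27 = 219

Answer: 219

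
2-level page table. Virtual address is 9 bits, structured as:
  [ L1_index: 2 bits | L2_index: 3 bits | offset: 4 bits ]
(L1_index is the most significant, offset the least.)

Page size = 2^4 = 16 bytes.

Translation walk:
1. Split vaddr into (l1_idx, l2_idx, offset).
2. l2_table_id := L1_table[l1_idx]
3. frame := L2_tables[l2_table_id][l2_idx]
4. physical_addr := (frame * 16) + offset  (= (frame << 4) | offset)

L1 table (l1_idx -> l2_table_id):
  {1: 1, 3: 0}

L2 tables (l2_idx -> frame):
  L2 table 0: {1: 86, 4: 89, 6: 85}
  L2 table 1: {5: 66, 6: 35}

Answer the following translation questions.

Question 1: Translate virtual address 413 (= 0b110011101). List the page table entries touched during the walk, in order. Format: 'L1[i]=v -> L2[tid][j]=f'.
vaddr = 413 = 0b110011101
Split: l1_idx=3, l2_idx=1, offset=13

Answer: L1[3]=0 -> L2[0][1]=86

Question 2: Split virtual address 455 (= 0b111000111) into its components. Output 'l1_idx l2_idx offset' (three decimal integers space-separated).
Answer: 3 4 7

Derivation:
vaddr = 455 = 0b111000111
  top 2 bits -> l1_idx = 3
  next 3 bits -> l2_idx = 4
  bottom 4 bits -> offset = 7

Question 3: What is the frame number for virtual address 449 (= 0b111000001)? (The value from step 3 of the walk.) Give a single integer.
vaddr = 449: l1_idx=3, l2_idx=4
L1[3] = 0; L2[0][4] = 89

Answer: 89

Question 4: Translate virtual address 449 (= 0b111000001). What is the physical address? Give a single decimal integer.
vaddr = 449 = 0b111000001
Split: l1_idx=3, l2_idx=4, offset=1
L1[3] = 0
L2[0][4] = 89
paddr = 89 * 16 + 1 = 1425

Answer: 1425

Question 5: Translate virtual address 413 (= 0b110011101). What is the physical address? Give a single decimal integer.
vaddr = 413 = 0b110011101
Split: l1_idx=3, l2_idx=1, offset=13
L1[3] = 0
L2[0][1] = 86
paddr = 86 * 16 + 13 = 1389

Answer: 1389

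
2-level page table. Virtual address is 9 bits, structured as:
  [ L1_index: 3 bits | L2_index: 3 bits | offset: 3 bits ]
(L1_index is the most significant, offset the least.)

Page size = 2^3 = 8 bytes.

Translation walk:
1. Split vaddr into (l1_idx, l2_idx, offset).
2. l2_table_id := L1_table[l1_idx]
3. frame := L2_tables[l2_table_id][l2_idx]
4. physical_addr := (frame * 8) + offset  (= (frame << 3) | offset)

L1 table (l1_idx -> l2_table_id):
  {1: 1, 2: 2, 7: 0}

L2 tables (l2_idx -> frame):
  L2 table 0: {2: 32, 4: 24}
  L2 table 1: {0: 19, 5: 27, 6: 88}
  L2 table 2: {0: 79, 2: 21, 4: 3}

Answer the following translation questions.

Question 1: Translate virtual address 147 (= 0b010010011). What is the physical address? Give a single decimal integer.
vaddr = 147 = 0b010010011
Split: l1_idx=2, l2_idx=2, offset=3
L1[2] = 2
L2[2][2] = 21
paddr = 21 * 8 + 3 = 171

Answer: 171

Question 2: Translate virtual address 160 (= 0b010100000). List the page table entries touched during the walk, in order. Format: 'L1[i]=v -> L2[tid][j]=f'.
vaddr = 160 = 0b010100000
Split: l1_idx=2, l2_idx=4, offset=0

Answer: L1[2]=2 -> L2[2][4]=3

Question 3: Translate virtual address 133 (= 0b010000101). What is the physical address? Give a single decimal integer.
vaddr = 133 = 0b010000101
Split: l1_idx=2, l2_idx=0, offset=5
L1[2] = 2
L2[2][0] = 79
paddr = 79 * 8 + 5 = 637

Answer: 637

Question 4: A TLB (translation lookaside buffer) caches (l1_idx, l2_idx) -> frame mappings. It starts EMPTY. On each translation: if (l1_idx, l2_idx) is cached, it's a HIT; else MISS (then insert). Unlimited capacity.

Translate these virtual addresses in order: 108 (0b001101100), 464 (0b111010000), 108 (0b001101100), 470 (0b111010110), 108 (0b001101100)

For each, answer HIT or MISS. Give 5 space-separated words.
Answer: MISS MISS HIT HIT HIT

Derivation:
vaddr=108: (1,5) not in TLB -> MISS, insert
vaddr=464: (7,2) not in TLB -> MISS, insert
vaddr=108: (1,5) in TLB -> HIT
vaddr=470: (7,2) in TLB -> HIT
vaddr=108: (1,5) in TLB -> HIT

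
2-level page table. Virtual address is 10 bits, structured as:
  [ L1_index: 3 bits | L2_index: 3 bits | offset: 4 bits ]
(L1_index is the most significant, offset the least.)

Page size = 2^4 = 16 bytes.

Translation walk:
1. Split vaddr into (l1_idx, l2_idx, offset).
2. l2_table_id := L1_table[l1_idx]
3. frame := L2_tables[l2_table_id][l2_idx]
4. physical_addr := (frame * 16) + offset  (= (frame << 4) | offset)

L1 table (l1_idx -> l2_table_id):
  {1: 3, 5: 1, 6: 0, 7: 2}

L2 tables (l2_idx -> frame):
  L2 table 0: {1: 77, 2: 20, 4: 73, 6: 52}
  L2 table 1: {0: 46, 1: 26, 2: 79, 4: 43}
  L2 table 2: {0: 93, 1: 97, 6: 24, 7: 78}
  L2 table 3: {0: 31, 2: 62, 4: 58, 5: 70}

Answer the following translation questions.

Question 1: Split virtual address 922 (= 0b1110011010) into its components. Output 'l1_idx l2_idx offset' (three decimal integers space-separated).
vaddr = 922 = 0b1110011010
  top 3 bits -> l1_idx = 7
  next 3 bits -> l2_idx = 1
  bottom 4 bits -> offset = 10

Answer: 7 1 10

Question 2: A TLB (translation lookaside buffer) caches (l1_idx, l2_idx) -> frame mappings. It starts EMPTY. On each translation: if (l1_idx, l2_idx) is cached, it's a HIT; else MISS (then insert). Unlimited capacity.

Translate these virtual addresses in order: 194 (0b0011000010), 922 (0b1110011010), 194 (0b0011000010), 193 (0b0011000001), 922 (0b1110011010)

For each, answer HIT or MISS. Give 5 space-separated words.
Answer: MISS MISS HIT HIT HIT

Derivation:
vaddr=194: (1,4) not in TLB -> MISS, insert
vaddr=922: (7,1) not in TLB -> MISS, insert
vaddr=194: (1,4) in TLB -> HIT
vaddr=193: (1,4) in TLB -> HIT
vaddr=922: (7,1) in TLB -> HIT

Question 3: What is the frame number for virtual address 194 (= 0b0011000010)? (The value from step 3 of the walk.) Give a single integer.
Answer: 58

Derivation:
vaddr = 194: l1_idx=1, l2_idx=4
L1[1] = 3; L2[3][4] = 58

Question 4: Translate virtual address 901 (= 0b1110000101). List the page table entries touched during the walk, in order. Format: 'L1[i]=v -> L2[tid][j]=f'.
Answer: L1[7]=2 -> L2[2][0]=93

Derivation:
vaddr = 901 = 0b1110000101
Split: l1_idx=7, l2_idx=0, offset=5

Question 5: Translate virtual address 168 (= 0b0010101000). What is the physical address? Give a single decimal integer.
Answer: 1000

Derivation:
vaddr = 168 = 0b0010101000
Split: l1_idx=1, l2_idx=2, offset=8
L1[1] = 3
L2[3][2] = 62
paddr = 62 * 16 + 8 = 1000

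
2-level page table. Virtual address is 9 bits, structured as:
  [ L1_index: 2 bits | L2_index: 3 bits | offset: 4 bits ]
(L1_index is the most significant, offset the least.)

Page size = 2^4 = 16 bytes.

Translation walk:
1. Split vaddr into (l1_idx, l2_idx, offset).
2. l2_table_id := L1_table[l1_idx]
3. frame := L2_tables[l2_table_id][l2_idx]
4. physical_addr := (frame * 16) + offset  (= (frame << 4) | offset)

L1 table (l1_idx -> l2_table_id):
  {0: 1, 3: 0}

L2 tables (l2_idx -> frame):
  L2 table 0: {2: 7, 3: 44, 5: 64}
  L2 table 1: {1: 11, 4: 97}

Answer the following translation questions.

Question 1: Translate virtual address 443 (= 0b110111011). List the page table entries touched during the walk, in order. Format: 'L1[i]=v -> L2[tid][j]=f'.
vaddr = 443 = 0b110111011
Split: l1_idx=3, l2_idx=3, offset=11

Answer: L1[3]=0 -> L2[0][3]=44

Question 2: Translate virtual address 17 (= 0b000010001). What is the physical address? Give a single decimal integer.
Answer: 177

Derivation:
vaddr = 17 = 0b000010001
Split: l1_idx=0, l2_idx=1, offset=1
L1[0] = 1
L2[1][1] = 11
paddr = 11 * 16 + 1 = 177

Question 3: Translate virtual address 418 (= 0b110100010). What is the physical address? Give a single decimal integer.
vaddr = 418 = 0b110100010
Split: l1_idx=3, l2_idx=2, offset=2
L1[3] = 0
L2[0][2] = 7
paddr = 7 * 16 + 2 = 114

Answer: 114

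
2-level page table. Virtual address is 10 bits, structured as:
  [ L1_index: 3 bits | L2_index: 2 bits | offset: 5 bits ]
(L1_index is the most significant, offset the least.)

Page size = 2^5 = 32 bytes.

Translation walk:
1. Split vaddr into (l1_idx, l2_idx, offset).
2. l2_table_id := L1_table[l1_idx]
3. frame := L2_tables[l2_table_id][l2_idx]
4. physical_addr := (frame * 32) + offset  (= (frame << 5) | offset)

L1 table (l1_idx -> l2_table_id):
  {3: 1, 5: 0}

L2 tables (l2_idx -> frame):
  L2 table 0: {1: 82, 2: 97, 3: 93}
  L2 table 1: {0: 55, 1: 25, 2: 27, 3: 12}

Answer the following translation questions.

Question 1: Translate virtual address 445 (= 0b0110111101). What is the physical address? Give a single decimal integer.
vaddr = 445 = 0b0110111101
Split: l1_idx=3, l2_idx=1, offset=29
L1[3] = 1
L2[1][1] = 25
paddr = 25 * 32 + 29 = 829

Answer: 829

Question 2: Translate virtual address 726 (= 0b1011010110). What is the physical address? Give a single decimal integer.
Answer: 3126

Derivation:
vaddr = 726 = 0b1011010110
Split: l1_idx=5, l2_idx=2, offset=22
L1[5] = 0
L2[0][2] = 97
paddr = 97 * 32 + 22 = 3126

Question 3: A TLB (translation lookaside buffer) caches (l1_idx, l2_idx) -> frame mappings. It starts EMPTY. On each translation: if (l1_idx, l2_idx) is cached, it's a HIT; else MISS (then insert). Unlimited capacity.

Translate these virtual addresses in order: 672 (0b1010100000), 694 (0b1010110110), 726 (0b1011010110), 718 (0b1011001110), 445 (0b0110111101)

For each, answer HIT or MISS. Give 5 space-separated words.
vaddr=672: (5,1) not in TLB -> MISS, insert
vaddr=694: (5,1) in TLB -> HIT
vaddr=726: (5,2) not in TLB -> MISS, insert
vaddr=718: (5,2) in TLB -> HIT
vaddr=445: (3,1) not in TLB -> MISS, insert

Answer: MISS HIT MISS HIT MISS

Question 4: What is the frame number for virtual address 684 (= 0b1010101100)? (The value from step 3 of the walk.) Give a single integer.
vaddr = 684: l1_idx=5, l2_idx=1
L1[5] = 0; L2[0][1] = 82

Answer: 82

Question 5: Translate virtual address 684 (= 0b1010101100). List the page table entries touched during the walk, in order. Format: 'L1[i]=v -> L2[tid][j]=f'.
Answer: L1[5]=0 -> L2[0][1]=82

Derivation:
vaddr = 684 = 0b1010101100
Split: l1_idx=5, l2_idx=1, offset=12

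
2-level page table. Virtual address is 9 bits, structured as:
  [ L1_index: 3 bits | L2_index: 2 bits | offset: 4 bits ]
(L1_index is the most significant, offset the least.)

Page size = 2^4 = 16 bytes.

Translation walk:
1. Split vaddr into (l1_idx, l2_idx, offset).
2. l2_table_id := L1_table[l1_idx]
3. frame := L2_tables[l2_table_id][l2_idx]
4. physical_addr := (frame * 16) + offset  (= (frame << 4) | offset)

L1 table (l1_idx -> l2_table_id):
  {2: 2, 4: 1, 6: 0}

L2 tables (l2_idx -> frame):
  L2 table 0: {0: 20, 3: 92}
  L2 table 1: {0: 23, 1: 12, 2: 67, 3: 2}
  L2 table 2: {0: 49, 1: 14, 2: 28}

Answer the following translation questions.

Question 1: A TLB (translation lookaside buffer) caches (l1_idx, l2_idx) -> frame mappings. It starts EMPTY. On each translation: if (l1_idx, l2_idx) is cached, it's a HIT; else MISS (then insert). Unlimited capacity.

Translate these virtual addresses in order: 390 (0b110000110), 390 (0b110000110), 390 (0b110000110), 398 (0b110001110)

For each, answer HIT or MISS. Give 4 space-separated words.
vaddr=390: (6,0) not in TLB -> MISS, insert
vaddr=390: (6,0) in TLB -> HIT
vaddr=390: (6,0) in TLB -> HIT
vaddr=398: (6,0) in TLB -> HIT

Answer: MISS HIT HIT HIT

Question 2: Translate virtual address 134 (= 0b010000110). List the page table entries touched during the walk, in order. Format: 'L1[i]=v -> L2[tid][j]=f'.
vaddr = 134 = 0b010000110
Split: l1_idx=2, l2_idx=0, offset=6

Answer: L1[2]=2 -> L2[2][0]=49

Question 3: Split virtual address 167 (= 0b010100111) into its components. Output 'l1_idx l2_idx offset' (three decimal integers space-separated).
Answer: 2 2 7

Derivation:
vaddr = 167 = 0b010100111
  top 3 bits -> l1_idx = 2
  next 2 bits -> l2_idx = 2
  bottom 4 bits -> offset = 7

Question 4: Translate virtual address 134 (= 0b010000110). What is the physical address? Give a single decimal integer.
Answer: 790

Derivation:
vaddr = 134 = 0b010000110
Split: l1_idx=2, l2_idx=0, offset=6
L1[2] = 2
L2[2][0] = 49
paddr = 49 * 16 + 6 = 790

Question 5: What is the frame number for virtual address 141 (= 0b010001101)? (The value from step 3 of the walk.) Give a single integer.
vaddr = 141: l1_idx=2, l2_idx=0
L1[2] = 2; L2[2][0] = 49

Answer: 49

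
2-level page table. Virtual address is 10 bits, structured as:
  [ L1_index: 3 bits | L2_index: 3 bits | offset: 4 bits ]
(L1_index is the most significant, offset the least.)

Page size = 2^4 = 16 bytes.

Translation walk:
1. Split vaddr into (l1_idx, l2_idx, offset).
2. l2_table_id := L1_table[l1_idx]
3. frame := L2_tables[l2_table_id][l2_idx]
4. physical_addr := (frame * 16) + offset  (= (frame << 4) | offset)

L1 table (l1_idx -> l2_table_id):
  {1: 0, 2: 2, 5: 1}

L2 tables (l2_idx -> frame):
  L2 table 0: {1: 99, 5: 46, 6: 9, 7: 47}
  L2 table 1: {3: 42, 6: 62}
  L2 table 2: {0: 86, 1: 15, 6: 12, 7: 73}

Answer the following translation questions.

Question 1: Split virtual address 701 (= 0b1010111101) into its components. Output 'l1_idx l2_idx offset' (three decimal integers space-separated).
Answer: 5 3 13

Derivation:
vaddr = 701 = 0b1010111101
  top 3 bits -> l1_idx = 5
  next 3 bits -> l2_idx = 3
  bottom 4 bits -> offset = 13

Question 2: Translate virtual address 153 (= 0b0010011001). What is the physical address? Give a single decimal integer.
vaddr = 153 = 0b0010011001
Split: l1_idx=1, l2_idx=1, offset=9
L1[1] = 0
L2[0][1] = 99
paddr = 99 * 16 + 9 = 1593

Answer: 1593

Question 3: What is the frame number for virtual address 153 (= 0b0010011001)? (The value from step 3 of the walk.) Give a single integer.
vaddr = 153: l1_idx=1, l2_idx=1
L1[1] = 0; L2[0][1] = 99

Answer: 99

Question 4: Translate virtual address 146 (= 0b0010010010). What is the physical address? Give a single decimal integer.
vaddr = 146 = 0b0010010010
Split: l1_idx=1, l2_idx=1, offset=2
L1[1] = 0
L2[0][1] = 99
paddr = 99 * 16 + 2 = 1586

Answer: 1586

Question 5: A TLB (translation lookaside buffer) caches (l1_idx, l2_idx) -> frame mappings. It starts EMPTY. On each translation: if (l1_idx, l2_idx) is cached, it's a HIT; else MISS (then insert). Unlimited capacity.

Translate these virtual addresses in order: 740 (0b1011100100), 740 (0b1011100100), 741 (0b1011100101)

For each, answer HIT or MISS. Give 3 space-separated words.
Answer: MISS HIT HIT

Derivation:
vaddr=740: (5,6) not in TLB -> MISS, insert
vaddr=740: (5,6) in TLB -> HIT
vaddr=741: (5,6) in TLB -> HIT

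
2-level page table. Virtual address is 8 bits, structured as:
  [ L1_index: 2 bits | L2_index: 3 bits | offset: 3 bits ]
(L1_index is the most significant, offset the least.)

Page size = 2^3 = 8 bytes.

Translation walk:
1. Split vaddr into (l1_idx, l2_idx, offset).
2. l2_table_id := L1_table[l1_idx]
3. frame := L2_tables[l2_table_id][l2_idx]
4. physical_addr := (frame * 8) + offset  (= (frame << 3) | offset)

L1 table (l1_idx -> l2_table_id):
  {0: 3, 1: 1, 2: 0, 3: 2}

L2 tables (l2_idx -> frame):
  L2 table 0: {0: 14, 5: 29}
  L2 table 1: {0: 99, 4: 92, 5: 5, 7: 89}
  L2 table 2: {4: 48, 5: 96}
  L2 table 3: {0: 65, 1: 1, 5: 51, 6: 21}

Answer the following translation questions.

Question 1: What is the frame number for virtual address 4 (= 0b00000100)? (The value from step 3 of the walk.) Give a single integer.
Answer: 65

Derivation:
vaddr = 4: l1_idx=0, l2_idx=0
L1[0] = 3; L2[3][0] = 65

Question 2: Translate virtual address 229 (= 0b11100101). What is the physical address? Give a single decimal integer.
vaddr = 229 = 0b11100101
Split: l1_idx=3, l2_idx=4, offset=5
L1[3] = 2
L2[2][4] = 48
paddr = 48 * 8 + 5 = 389

Answer: 389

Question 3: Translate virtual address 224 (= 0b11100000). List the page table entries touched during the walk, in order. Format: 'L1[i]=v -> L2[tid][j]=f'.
Answer: L1[3]=2 -> L2[2][4]=48

Derivation:
vaddr = 224 = 0b11100000
Split: l1_idx=3, l2_idx=4, offset=0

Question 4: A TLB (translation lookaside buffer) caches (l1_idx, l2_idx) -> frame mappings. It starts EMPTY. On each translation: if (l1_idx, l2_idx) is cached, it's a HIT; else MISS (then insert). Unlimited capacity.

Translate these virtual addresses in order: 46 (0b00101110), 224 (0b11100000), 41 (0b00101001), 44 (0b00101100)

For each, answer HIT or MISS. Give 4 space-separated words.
Answer: MISS MISS HIT HIT

Derivation:
vaddr=46: (0,5) not in TLB -> MISS, insert
vaddr=224: (3,4) not in TLB -> MISS, insert
vaddr=41: (0,5) in TLB -> HIT
vaddr=44: (0,5) in TLB -> HIT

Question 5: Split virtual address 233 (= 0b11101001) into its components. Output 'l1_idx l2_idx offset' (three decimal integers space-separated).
Answer: 3 5 1

Derivation:
vaddr = 233 = 0b11101001
  top 2 bits -> l1_idx = 3
  next 3 bits -> l2_idx = 5
  bottom 3 bits -> offset = 1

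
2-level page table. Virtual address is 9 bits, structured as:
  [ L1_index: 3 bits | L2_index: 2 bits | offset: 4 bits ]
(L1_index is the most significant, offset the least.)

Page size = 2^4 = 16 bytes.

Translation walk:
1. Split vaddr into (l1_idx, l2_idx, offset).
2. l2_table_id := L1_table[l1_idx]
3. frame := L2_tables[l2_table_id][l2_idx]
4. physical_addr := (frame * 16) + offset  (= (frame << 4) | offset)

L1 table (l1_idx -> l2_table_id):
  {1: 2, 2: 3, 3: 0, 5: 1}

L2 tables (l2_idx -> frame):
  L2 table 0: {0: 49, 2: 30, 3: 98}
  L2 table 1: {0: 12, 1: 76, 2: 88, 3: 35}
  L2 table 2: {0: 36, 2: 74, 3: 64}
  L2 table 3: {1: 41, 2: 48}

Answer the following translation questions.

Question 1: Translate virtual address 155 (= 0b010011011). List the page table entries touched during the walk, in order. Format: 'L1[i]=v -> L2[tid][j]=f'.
vaddr = 155 = 0b010011011
Split: l1_idx=2, l2_idx=1, offset=11

Answer: L1[2]=3 -> L2[3][1]=41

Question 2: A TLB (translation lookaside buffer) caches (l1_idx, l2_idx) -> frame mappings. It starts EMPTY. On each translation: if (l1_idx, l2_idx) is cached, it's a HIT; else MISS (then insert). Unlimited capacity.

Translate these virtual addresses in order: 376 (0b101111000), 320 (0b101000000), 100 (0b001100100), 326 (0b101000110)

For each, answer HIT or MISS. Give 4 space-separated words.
vaddr=376: (5,3) not in TLB -> MISS, insert
vaddr=320: (5,0) not in TLB -> MISS, insert
vaddr=100: (1,2) not in TLB -> MISS, insert
vaddr=326: (5,0) in TLB -> HIT

Answer: MISS MISS MISS HIT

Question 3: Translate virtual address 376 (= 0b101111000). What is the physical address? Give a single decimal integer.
Answer: 568

Derivation:
vaddr = 376 = 0b101111000
Split: l1_idx=5, l2_idx=3, offset=8
L1[5] = 1
L2[1][3] = 35
paddr = 35 * 16 + 8 = 568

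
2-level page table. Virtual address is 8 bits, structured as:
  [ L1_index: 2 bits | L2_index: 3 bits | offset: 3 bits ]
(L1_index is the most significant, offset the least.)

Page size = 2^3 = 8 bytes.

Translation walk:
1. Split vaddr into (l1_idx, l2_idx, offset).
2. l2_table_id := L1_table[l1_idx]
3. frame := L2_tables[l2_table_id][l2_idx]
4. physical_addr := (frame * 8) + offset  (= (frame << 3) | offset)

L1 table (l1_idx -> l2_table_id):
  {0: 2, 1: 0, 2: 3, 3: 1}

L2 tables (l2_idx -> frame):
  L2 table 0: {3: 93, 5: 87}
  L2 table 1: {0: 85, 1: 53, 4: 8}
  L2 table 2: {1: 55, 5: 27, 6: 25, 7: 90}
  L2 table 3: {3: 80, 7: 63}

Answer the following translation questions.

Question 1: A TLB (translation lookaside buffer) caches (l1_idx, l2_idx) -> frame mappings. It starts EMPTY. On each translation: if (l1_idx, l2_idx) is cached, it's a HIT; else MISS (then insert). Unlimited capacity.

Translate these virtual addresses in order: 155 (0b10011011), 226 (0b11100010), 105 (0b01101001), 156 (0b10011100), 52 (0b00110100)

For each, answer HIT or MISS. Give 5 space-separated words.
Answer: MISS MISS MISS HIT MISS

Derivation:
vaddr=155: (2,3) not in TLB -> MISS, insert
vaddr=226: (3,4) not in TLB -> MISS, insert
vaddr=105: (1,5) not in TLB -> MISS, insert
vaddr=156: (2,3) in TLB -> HIT
vaddr=52: (0,6) not in TLB -> MISS, insert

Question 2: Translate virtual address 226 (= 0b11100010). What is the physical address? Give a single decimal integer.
Answer: 66

Derivation:
vaddr = 226 = 0b11100010
Split: l1_idx=3, l2_idx=4, offset=2
L1[3] = 1
L2[1][4] = 8
paddr = 8 * 8 + 2 = 66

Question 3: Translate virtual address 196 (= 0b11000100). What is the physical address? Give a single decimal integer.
Answer: 684

Derivation:
vaddr = 196 = 0b11000100
Split: l1_idx=3, l2_idx=0, offset=4
L1[3] = 1
L2[1][0] = 85
paddr = 85 * 8 + 4 = 684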